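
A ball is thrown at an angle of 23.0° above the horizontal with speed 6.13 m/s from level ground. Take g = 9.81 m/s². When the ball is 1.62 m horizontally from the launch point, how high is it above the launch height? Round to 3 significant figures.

0.283 m

v_x = 6.13 cos 23.0° = 5.643 m/s, v_y0 = 6.13 sin 23.0° = 2.395 m/s.
Time to reach x = 1.62 m: t = x / v_x = 1.62 / 5.643 = 0.2871 s.
y = v_y0 t − ½ g t² = 2.395×0.2871 − 4.905×0.2871² = 0.283 m.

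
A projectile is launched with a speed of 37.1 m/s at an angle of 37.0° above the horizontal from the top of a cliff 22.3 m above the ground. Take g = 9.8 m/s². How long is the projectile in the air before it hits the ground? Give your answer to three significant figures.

5.40 s

Vertical component: v_y = 37.1 sin 37.0° = 22.33 m/s.
Taking up as positive with launch at y = 22.3 m, landing at y = 0: 0 = 22.3 + 22.33 t − ½(9.8) t².
Solving 4.900 t² − 22.33 t − 22.3 = 0 gives t = [22.33 + √(22.33² + 4·4.900·22.3)] / 9.800 = 5.40 s.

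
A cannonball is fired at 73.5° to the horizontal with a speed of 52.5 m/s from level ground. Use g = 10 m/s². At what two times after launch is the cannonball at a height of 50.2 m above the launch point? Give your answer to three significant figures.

v_y0 = 52.5 sin 73.5° = 50.34 m/s.
Set y = v_y0 t − ½ g t² = 50.2: 5.000 t² − 50.34 t + 50.2 = 0.
t = [50.34 ± √(2534 − 1004)] / 10 = (50.34 ± 39.12) / 10, giving t = 1.12 s or t = 8.95 s.
So the cannonball is at 50.2 m at t = 1.12 s (rising) and t = 8.95 s (falling).

1.12 s and 8.95 s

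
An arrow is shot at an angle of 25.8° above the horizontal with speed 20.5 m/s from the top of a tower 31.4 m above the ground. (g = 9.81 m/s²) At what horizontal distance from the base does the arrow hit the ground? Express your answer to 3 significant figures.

66.4 m

Components: v_x = 20.5 cos 25.8° = 18.46 m/s, v_y = 20.5 sin 25.8° = 8.922 m/s.
Vertical: 0 = 31.4 + 8.922 t − ½(9.81) t² ⇒ 4.905 t² − 8.922 t − 31.4 = 0.
t = [8.922 + √(79.60 + 616.1)] / 9.810 = 3.598 s.
Horizontal: R = v_x · t = 18.46 × 3.598 = 66.4 m.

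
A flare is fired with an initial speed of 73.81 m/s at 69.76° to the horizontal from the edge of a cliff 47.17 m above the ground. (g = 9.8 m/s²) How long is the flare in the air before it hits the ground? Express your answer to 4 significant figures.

Vertical component: v_y = 73.81 sin 69.76° = 69.252 m/s.
Taking up as positive with launch at y = 47.17 m, landing at y = 0: 0 = 47.17 + 69.252 t − ½(9.8) t².
Solving 4.900 t² − 69.252 t − 47.17 = 0 gives t = [69.252 + √(69.252² + 4·4.900·47.17)] / 9.800 = 14.78 s.

14.78 s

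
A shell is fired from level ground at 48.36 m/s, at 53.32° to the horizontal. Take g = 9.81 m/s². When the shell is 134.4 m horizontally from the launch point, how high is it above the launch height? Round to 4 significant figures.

v_x = 48.36 cos 53.32° = 28.888 m/s, v_y0 = 48.36 sin 53.32° = 38.784 m/s.
Time to reach x = 134.4 m: t = x / v_x = 134.4 / 28.888 = 4.6525 s.
y = v_y0 t − ½ g t² = 38.784×4.6525 − 4.905×4.6525² = 74.27 m.

74.27 m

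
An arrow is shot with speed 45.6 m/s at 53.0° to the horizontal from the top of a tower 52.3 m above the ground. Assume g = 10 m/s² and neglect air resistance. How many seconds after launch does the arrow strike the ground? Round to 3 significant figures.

8.51 s

Vertical component: v_y = 45.6 sin 53.0° = 36.42 m/s.
Taking up as positive with launch at y = 52.3 m, landing at y = 0: 0 = 52.3 + 36.42 t − ½(10) t².
Solving 5.000 t² − 36.42 t − 52.3 = 0 gives t = [36.42 + √(36.42² + 4·5.000·52.3)] / 10.00 = 8.51 s.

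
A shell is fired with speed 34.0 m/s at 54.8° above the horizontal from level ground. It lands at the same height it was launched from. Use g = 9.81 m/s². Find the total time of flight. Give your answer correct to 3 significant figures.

Vertical component: v_y = 34.0 sin 54.8° = 27.78 m/s.
For a projectile landing at launch height, time of flight is t = 2 v_y / g = 2 × 27.78 / 9.81 = 5.66 s.

5.66 s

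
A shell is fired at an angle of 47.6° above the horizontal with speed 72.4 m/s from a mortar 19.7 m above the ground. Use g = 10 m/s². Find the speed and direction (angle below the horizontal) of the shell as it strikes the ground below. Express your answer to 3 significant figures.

75.1 m/s at 49.4° below the horizontal

v_x = 72.4 cos 47.6° = 48.82 m/s (constant).
|v_y| at impact = √((53.46)² + 2×10×19.7) = 57.03 m/s.
Speed = √(48.82² + 57.03²) = 75.1 m/s; angle = arctan(57.03/48.82) = 49.4° below horizontal.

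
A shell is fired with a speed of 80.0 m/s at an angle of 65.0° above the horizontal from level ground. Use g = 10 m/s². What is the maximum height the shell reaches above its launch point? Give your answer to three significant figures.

263 m

Vertical component of launch velocity: v_y = 80.0 sin 65.0° = 72.50 m/s.
At the highest point the vertical velocity is zero, so v_y² = 2 g h_max.
h_max = (72.50)² / (2 × 10) = 5256 / 20.00 = 263 m.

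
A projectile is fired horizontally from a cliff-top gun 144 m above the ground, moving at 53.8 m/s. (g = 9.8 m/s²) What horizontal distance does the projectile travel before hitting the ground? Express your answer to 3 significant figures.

292 m

Initial vertical velocity is zero, so the fall time comes from h = ½ g t²: t = √(2 × 144 / 9.8) = 5.421 s.
Horizontal motion is uniform at 53.8 m/s, so x = 53.8 × 5.421 = 292 m.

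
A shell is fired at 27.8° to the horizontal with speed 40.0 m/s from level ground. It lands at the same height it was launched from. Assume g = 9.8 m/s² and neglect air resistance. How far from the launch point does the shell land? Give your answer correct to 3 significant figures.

For level ground, R = v₀² sin(2θ) / g.
sin(2 × 27.8°) = sin 55.60° = 0.8251.
R = (40.0)² × 0.8251 / 9.8 = 135 m.

135 m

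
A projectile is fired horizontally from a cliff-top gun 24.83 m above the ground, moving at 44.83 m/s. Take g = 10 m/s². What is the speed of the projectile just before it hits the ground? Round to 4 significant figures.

Fall time: t = √(2 × 24.83 / 10) = 2.2285 s.
At impact: v_x = 44.83 m/s (unchanged), v_y = g t = 10 × 2.2285 = 22.285 m/s.
Speed = √(v_x² + v_y²) = √(2009.7 + 496.62) = 50.06 m/s.

50.06 m/s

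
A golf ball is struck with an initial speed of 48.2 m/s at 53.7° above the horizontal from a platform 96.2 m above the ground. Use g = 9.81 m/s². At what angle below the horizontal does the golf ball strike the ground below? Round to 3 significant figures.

63.9°

v_x = 48.2 cos 53.7° = 28.54 m/s.
At impact |v_y| = √(v_y0² + 2 g h) = √(38.85² + 2×9.81×96.2) = 58.28 m/s.
Angle below horizontal = arctan(|v_y| / v_x) = arctan(58.28 / 28.54) = 63.9°.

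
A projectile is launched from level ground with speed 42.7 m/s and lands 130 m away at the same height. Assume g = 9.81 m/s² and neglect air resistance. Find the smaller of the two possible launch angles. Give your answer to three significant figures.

22.2°

Level-ground range: R = v₀² sin(2θ)/g ⇒ sin 2θ = R g / v₀² = 130×9.81/42.7² = 0.6994.
2θ = arcsin(0.6994) = 44.38° or 180° − 44.38° = 135.62°.
So θ = 22.2° or θ = 67.8°.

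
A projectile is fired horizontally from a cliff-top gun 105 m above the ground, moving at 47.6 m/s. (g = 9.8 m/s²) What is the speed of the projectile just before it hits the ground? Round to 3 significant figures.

65.8 m/s

Fall time: t = √(2 × 105 / 9.8) = 4.629 s.
At impact: v_x = 47.6 m/s (unchanged), v_y = g t = 9.8 × 4.629 = 45.36 m/s.
Speed = √(v_x² + v_y²) = √(2266 + 2058) = 65.8 m/s.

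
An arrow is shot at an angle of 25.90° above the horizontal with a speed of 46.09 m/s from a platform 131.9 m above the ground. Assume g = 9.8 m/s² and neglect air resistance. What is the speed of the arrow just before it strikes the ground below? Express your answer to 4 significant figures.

68.63 m/s

v_x = 46.09 cos 25.90° = 41.461 m/s is unchanged throughout.
For the vertical component, v_y² = v_y0² + 2 g h = (20.132)² + 2×9.8×131.9 = 2990.5, so |v_y| = 54.685 m/s.
Impact speed = √(v_x² + v_y²) = √(1719.0 + 2990.5) = 68.63 m/s.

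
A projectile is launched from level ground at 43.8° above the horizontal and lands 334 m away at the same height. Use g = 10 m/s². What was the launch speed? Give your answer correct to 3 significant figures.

57.8 m/s

On level ground, R = v₀² sin(2θ) / g, so v₀ = √(R g / sin 2θ).
sin(2 × 43.8°) = 0.9991.
v₀ = √(334 × 10 / 0.9991) = √3343 = 57.8 m/s.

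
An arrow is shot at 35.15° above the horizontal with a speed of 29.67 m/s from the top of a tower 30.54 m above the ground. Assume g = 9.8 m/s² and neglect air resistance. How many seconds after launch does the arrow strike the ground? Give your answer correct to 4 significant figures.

4.788 s

Vertical component: v_y = 29.67 sin 35.15° = 17.082 m/s.
Taking up as positive with launch at y = 30.54 m, landing at y = 0: 0 = 30.54 + 17.082 t − ½(9.8) t².
Solving 4.900 t² − 17.082 t − 30.54 = 0 gives t = [17.082 + √(17.082² + 4·4.900·30.54)] / 9.800 = 4.788 s.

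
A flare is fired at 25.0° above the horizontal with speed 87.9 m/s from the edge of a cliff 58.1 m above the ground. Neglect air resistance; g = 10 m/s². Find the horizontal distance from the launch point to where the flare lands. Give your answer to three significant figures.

Components: v_x = 87.9 cos 25.0° = 79.66 m/s, v_y = 87.9 sin 25.0° = 37.15 m/s.
Vertical: 0 = 58.1 + 37.15 t − ½(10) t² ⇒ 5.000 t² − 37.15 t − 58.1 = 0.
t = [37.15 + √(1380 + 1162)] / 10.00 = 8.757 s.
Horizontal: R = v_x · t = 79.66 × 8.757 = 698 m.

698 m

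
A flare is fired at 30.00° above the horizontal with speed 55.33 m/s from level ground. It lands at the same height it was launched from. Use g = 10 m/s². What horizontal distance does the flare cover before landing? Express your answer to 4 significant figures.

265.1 m

Components: v_x = 55.33 cos 30.00° = 47.917 m/s, v_y = 55.33 sin 30.00° = 27.665 m/s.
Time of flight (same landing height): t = 2 v_y / g = 2 × 27.665 / 10 = 5.5330 s.
Range: R = v_x · t = 47.917 × 5.5330 = 265.1 m.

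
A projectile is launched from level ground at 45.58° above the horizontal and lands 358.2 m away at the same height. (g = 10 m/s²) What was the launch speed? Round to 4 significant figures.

On level ground, R = v₀² sin(2θ) / g, so v₀ = √(R g / sin 2θ).
sin(2 × 45.58°) = 0.9998.
v₀ = √(358.2 × 10 / 0.9998) = √3582.7 = 59.86 m/s.

59.86 m/s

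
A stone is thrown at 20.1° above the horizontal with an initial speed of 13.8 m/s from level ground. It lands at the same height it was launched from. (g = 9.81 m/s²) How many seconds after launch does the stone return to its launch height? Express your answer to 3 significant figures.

Vertical component: v_y = 13.8 sin 20.1° = 4.743 m/s.
For a projectile landing at launch height, time of flight is t = 2 v_y / g = 2 × 4.743 / 9.81 = 0.967 s.

0.967 s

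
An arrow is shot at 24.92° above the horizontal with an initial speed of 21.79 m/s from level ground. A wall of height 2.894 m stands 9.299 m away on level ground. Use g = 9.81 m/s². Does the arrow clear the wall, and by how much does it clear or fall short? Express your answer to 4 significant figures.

v_x = 21.79 cos 24.92° = 19.761 m/s; v_y0 = 21.79 sin 24.92° = 9.1813 m/s.
Time to reach the wall: t = 9.299 / 19.761 = 0.47057 s.
Height at that point: y = 9.1813×0.47057 − 4.905×0.47057² = 3.2343 m.
That is 3.2343 − 2.894 = 0.3403 m above the top of the wall, so the arrow clears it.

Yes — it clears the wall by 0.3403 m.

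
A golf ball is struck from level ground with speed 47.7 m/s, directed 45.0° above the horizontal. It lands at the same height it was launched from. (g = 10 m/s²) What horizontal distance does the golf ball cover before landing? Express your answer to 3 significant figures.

228 m

For level ground, R = v₀² sin(2θ) / g.
sin(2 × 45.0°) = sin 90.00° = 1.000.
R = (47.7)² × 1.000 / 10 = 228 m.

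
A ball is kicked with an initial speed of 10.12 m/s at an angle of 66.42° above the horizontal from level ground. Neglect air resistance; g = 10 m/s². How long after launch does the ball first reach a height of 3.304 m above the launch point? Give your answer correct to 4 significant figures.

v_y0 = 10.12 sin 66.42° = 9.2750 m/s.
Set y = v_y0 t − ½ g t² = 3.304: 5.000 t² − 9.2750 t + 3.304 = 0.
t = [9.2750 ± √(86.026 − 66.080)] / 10 = (9.2750 ± 4.4661) / 10, giving t = 0.4809 s or t = 1.374 s.
The ball is on the way up at the first time, so t = 0.4809 s.

0.4809 s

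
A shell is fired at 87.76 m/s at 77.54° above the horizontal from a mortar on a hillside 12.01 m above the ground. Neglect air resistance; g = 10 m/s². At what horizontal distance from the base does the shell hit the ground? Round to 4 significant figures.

Components: v_x = 87.76 cos 77.54° = 18.935 m/s, v_y = 87.76 sin 77.54° = 85.693 m/s.
Vertical: 0 = 12.01 + 85.693 t − ½(10) t² ⇒ 5.000 t² − 85.693 t − 12.01 = 0.
t = [85.693 + √(7343.3 + 240.20)] / 10.00 = 17.278 s.
Horizontal: R = v_x · t = 18.935 × 17.278 = 327.2 m.

327.2 m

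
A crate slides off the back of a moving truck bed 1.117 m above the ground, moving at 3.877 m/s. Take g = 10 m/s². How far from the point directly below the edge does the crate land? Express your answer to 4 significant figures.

Initial vertical velocity is zero, so the fall time comes from h = ½ g t²: t = √(2 × 1.117 / 10) = 0.47265 s.
Horizontal motion is uniform at 3.877 m/s, so x = 3.877 × 0.47265 = 1.832 m.

1.832 m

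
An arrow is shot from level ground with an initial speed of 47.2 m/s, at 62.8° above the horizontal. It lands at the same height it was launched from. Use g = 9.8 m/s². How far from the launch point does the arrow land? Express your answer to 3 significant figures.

For level ground, R = v₀² sin(2θ) / g.
sin(2 × 62.8°) = sin 125.6° = 0.8131.
R = (47.2)² × 0.8131 / 9.8 = 185 m.

185 m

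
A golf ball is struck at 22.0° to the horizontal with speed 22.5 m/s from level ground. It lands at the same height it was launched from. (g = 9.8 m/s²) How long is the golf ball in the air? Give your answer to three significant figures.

1.72 s

Vertical component: v_y = 22.5 sin 22.0° = 8.429 m/s.
For a projectile landing at launch height, time of flight is t = 2 v_y / g = 2 × 8.429 / 9.8 = 1.72 s.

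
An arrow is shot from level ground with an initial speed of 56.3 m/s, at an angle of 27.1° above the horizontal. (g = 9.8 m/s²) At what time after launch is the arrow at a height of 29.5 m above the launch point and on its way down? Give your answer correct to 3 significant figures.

3.53 s

v_y0 = 56.3 sin 27.1° = 25.65 m/s.
Set y = v_y0 t − ½ g t² = 29.5: 4.900 t² − 25.65 t + 29.5 = 0.
t = [25.65 ± √(657.9 − 578.2)] / 9.8 = (25.65 ± 8.927) / 9.8, giving t = 1.71 s or t = 3.53 s.
On the way down corresponds to the larger root: t = 3.53 s.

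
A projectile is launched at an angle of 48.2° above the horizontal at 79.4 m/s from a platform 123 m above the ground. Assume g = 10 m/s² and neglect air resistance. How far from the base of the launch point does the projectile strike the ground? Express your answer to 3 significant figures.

Components: v_x = 79.4 cos 48.2° = 52.92 m/s, v_y = 79.4 sin 48.2° = 59.19 m/s.
Vertical: 0 = 123 + 59.19 t − ½(10) t² ⇒ 5.000 t² − 59.19 t − 123 = 0.
t = [59.19 + √(3503 + 2460)] / 10.00 = 13.64 s.
Horizontal: R = v_x · t = 52.92 × 13.64 = 722 m.

722 m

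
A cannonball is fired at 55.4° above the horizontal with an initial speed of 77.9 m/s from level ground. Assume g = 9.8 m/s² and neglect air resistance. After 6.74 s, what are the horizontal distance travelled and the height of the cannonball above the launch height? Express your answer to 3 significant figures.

v_x = 77.9 cos 55.4° = 44.24 m/s; v_y0 = 77.9 sin 55.4° = 64.12 m/s.
x = v_x t = 44.24 × 6.74 = 298 m.
y = v_y0 t − ½ g t² = 64.12×6.74 − 4.900×6.74² = 210 m.

x = 298 m, y = 210 m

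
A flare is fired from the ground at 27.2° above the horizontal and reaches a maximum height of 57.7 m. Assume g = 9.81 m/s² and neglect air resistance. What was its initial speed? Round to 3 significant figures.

73.6 m/s

At maximum height v_y = 0, so (v₀ sin θ)² = 2 g H.
v₀ sin 27.2° = √(2 × 9.81 × 57.7) = 33.65 m/s.
v₀ = 33.65 / sin 27.2° = 33.65 / 0.4571 = 73.6 m/s.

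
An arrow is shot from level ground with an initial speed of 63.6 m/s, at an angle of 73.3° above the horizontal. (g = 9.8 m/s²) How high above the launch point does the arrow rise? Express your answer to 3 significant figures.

Vertical component of launch velocity: v_y = 63.6 sin 73.3° = 60.92 m/s.
At the highest point the vertical velocity is zero, so v_y² = 2 g h_max.
h_max = (60.92)² / (2 × 9.8) = 3711 / 19.60 = 189 m.

189 m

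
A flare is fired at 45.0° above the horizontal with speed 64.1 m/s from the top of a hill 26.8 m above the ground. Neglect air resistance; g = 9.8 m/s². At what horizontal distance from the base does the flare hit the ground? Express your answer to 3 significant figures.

Components: v_x = 64.1 cos 45.0° = 45.33 m/s, v_y = 64.1 sin 45.0° = 45.33 m/s.
Vertical: 0 = 26.8 + 45.33 t − ½(9.8) t² ⇒ 4.900 t² − 45.33 t − 26.8 = 0.
t = [45.33 + √(2055 + 525.3)] / 9.800 = 9.809 s.
Horizontal: R = v_x · t = 45.33 × 9.809 = 445 m.

445 m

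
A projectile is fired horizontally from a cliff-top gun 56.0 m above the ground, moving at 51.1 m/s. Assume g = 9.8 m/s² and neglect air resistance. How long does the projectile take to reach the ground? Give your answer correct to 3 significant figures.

The horizontal speed doesn't affect the fall. With v_y0 = 0, h = ½ g t².
t = √(2 × 56.0 / 9.8) = √11.43 = 3.38 s.

3.38 s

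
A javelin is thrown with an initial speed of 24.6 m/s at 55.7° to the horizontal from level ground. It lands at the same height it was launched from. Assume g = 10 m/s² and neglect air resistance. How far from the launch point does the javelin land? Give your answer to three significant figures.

For level ground, R = v₀² sin(2θ) / g.
sin(2 × 55.7°) = sin 111.4° = 0.9311.
R = (24.6)² × 0.9311 / 10 = 56.3 m.

56.3 m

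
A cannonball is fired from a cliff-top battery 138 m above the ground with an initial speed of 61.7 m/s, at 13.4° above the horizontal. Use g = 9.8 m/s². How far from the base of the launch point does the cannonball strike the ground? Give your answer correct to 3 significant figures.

418 m

Components: v_x = 61.7 cos 13.4° = 60.02 m/s, v_y = 61.7 sin 13.4° = 14.30 m/s.
Vertical: 0 = 138 + 14.30 t − ½(9.8) t² ⇒ 4.900 t² − 14.30 t − 138 = 0.
t = [14.30 + √(204.5 + 2705)] / 9.800 = 6.963 s.
Horizontal: R = v_x · t = 60.02 × 6.963 = 418 m.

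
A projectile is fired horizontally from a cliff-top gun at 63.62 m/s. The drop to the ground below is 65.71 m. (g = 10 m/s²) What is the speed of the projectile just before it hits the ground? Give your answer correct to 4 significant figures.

73.22 m/s

Fall time: t = √(2 × 65.71 / 10) = 3.6252 s.
At impact: v_x = 63.62 m/s (unchanged), v_y = g t = 10 × 3.6252 = 36.252 m/s.
Speed = √(v_x² + v_y²) = √(4047.5 + 1314.2) = 73.22 m/s.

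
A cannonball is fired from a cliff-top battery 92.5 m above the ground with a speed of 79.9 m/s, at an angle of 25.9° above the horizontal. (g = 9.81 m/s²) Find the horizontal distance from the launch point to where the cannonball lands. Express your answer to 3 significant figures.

Components: v_x = 79.9 cos 25.9° = 71.87 m/s, v_y = 79.9 sin 25.9° = 34.90 m/s.
Vertical: 0 = 92.5 + 34.90 t − ½(9.81) t² ⇒ 4.905 t² − 34.90 t − 92.5 = 0.
t = [34.90 + √(1218 + 1815)] / 9.810 = 9.172 s.
Horizontal: R = v_x · t = 71.87 × 9.172 = 659 m.

659 m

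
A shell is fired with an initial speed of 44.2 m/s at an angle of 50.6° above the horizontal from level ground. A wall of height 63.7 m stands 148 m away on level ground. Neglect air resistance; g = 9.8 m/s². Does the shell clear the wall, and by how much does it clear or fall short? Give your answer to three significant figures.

v_x = 44.2 cos 50.6° = 28.06 m/s; v_y0 = 44.2 sin 50.6° = 34.15 m/s.
Time to reach the wall: t = 148 / 28.06 = 5.274 s.
Height at that point: y = 34.15×5.274 − 4.900×5.274² = 43.81 m.
That is 63.7 − 43.81 = 19.9 m below the top of the wall, so the shell does not clear it.

No — it falls 19.9 m short of clearing the wall.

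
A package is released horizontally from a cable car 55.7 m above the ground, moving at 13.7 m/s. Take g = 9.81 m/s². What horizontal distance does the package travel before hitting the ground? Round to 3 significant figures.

46.2 m

Initial vertical velocity is zero, so the fall time comes from h = ½ g t²: t = √(2 × 55.7 / 9.81) = 3.370 s.
Horizontal motion is uniform at 13.7 m/s, so x = 13.7 × 3.370 = 46.2 m.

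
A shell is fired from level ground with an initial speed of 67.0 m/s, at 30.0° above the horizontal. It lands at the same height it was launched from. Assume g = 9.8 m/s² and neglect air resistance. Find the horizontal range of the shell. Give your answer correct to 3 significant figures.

For level ground, R = v₀² sin(2θ) / g.
sin(2 × 30.0°) = sin 60.00° = 0.8660.
R = (67.0)² × 0.8660 / 9.8 = 397 m.

397 m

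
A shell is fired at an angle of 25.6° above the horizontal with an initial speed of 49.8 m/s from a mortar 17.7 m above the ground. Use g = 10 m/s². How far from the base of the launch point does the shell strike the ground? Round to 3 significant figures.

Components: v_x = 49.8 cos 25.6° = 44.91 m/s, v_y = 49.8 sin 25.6° = 21.52 m/s.
Vertical: 0 = 17.7 + 21.52 t − ½(10) t² ⇒ 5.000 t² − 21.52 t − 17.7 = 0.
t = [21.52 + √(463.1 + 354.0)] / 10.00 = 5.010 s.
Horizontal: R = v_x · t = 44.91 × 5.010 = 225 m.

225 m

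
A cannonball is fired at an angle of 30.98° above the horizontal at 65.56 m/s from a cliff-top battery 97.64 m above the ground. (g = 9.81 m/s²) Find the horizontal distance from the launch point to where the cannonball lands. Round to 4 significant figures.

510.0 m

Components: v_x = 65.56 cos 30.98° = 56.208 m/s, v_y = 65.56 sin 30.98° = 33.746 m/s.
Vertical: 0 = 97.64 + 33.746 t − ½(9.81) t² ⇒ 4.905 t² − 33.746 t − 97.64 = 0.
t = [33.746 + √(1138.8 + 1915.7)] / 9.810 = 9.0738 s.
Horizontal: R = v_x · t = 56.208 × 9.0738 = 510.0 m.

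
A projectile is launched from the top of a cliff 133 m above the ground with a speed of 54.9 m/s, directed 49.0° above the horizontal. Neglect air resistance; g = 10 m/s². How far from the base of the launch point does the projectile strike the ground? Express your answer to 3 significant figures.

388 m

Components: v_x = 54.9 cos 49.0° = 36.02 m/s, v_y = 54.9 sin 49.0° = 41.43 m/s.
Vertical: 0 = 133 + 41.43 t − ½(10) t² ⇒ 5.000 t² − 41.43 t − 133 = 0.
t = [41.43 + √(1716 + 2660)] / 10.00 = 10.76 s.
Horizontal: R = v_x · t = 36.02 × 10.76 = 388 m.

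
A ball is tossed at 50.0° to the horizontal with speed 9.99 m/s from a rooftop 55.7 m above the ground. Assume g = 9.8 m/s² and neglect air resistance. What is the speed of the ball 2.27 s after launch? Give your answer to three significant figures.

15.9 m/s

v_x = 9.99 cos 50.0° = 6.421 m/s (constant).
v_y(t) = 9.99 sin 50.0° − g t = 7.653 − 9.8 × 2.27 = -14.59 m/s.
Speed = √(v_x² + v_y²) = √(41.23 + 212.9) = 15.9 m/s.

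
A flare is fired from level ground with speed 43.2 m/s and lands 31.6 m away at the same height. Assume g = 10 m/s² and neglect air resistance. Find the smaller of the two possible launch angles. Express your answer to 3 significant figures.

Level-ground range: R = v₀² sin(2θ)/g ⇒ sin 2θ = R g / v₀² = 31.6×10/43.2² = 0.1693.
2θ = arcsin(0.1693) = 9.747° or 180° − 9.747° = 170.253°.
So θ = 4.87° or θ = 85.1°.

4.87°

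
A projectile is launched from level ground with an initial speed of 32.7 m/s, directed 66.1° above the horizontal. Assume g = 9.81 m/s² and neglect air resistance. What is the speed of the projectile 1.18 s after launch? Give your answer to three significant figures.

v_x = 32.7 cos 66.1° = 13.25 m/s (constant).
v_y(t) = 32.7 sin 66.1° − g t = 29.90 − 9.81 × 1.18 = 18.32 m/s.
Speed = √(v_x² + v_y²) = √(175.6 + 335.6) = 22.6 m/s.

22.6 m/s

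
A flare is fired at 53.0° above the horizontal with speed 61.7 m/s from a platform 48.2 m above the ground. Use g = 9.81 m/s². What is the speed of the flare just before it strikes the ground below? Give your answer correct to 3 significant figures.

v_x = 61.7 cos 53.0° = 37.13 m/s is unchanged throughout.
For the vertical component, v_y² = v_y0² + 2 g h = (49.28)² + 2×9.81×48.2 = 3374, so |v_y| = 58.09 m/s.
Impact speed = √(v_x² + v_y²) = √(1379 + 3374) = 68.9 m/s.

68.9 m/s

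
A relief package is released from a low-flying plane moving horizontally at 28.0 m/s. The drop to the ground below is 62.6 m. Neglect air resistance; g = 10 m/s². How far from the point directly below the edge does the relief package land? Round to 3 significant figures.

99.1 m

Initial vertical velocity is zero, so the fall time comes from h = ½ g t²: t = √(2 × 62.6 / 10) = 3.538 s.
Horizontal motion is uniform at 28.0 m/s, so x = 28.0 × 3.538 = 99.1 m.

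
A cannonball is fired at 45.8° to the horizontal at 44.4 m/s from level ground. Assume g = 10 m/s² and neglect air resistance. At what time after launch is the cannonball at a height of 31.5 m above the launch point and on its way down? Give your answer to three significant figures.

v_y0 = 44.4 sin 45.8° = 31.83 m/s.
Set y = v_y0 t − ½ g t² = 31.5: 5.000 t² − 31.83 t + 31.5 = 0.
t = [31.83 ± √(1013 − 630.0)] / 10 = (31.83 ± 19.57) / 10, giving t = 1.23 s or t = 5.14 s.
On the way down corresponds to the larger root: t = 5.14 s.

5.14 s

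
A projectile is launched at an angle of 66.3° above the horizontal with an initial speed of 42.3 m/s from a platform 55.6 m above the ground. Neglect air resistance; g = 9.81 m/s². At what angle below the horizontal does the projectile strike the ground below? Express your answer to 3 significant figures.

v_x = 42.3 cos 66.3° = 17.00 m/s.
At impact |v_y| = √(v_y0² + 2 g h) = √(38.73² + 2×9.81×55.6) = 50.90 m/s.
Angle below horizontal = arctan(|v_y| / v_x) = arctan(50.90 / 17.00) = 71.5°.

71.5°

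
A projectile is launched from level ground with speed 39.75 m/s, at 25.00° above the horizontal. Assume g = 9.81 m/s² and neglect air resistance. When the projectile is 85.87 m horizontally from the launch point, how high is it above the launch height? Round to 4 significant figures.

12.17 m

v_x = 39.75 cos 25.00° = 36.026 m/s, v_y0 = 39.75 sin 25.00° = 16.799 m/s.
Time to reach x = 85.87 m: t = x / v_x = 85.87 / 36.026 = 2.3836 s.
y = v_y0 t − ½ g t² = 16.799×2.3836 − 4.905×2.3836² = 12.17 m.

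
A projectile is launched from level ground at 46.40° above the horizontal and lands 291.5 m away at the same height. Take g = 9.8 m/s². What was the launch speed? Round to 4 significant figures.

On level ground, R = v₀² sin(2θ) / g, so v₀ = √(R g / sin 2θ).
sin(2 × 46.40°) = 0.9988.
v₀ = √(291.5 × 9.8 / 0.9988) = √2860.1 = 53.48 m/s.

53.48 m/s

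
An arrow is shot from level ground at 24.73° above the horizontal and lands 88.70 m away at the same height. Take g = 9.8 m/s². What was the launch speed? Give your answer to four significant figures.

On level ground, R = v₀² sin(2θ) / g, so v₀ = √(R g / sin 2θ).
sin(2 × 24.73°) = 0.7600.
v₀ = √(88.70 × 9.8 / 0.7600) = √1143.8 = 33.82 m/s.

33.82 m/s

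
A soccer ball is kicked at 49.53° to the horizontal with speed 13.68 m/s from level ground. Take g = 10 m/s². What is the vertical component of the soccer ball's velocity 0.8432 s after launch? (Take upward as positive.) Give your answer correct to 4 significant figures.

Initial vertical component: v_y0 = 13.68 sin 49.53° = 10.407 m/s.
v_y(t) = v_y0 − g t = 10.407 − 10 × 0.8432 = 1.975 m/s.

1.975 m/s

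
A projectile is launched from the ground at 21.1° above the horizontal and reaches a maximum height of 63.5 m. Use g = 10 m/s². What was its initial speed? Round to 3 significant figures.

99.0 m/s

At maximum height v_y = 0, so (v₀ sin θ)² = 2 g H.
v₀ sin 21.1° = √(2 × 10 × 63.5) = 35.64 m/s.
v₀ = 35.64 / sin 21.1° = 35.64 / 0.3600 = 99.0 m/s.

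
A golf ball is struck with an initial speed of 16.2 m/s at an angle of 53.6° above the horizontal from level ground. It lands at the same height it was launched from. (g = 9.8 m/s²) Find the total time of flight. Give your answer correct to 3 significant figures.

2.66 s

Vertical component: v_y = 16.2 sin 53.6° = 13.04 m/s.
For a projectile landing at launch height, time of flight is t = 2 v_y / g = 2 × 13.04 / 9.8 = 2.66 s.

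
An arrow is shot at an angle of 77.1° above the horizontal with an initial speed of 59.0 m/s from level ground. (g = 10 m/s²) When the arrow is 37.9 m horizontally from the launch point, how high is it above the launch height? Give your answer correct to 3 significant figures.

124 m

v_x = 59.0 cos 77.1° = 13.17 m/s, v_y0 = 59.0 sin 77.1° = 57.51 m/s.
Time to reach x = 37.9 m: t = x / v_x = 37.9 / 13.17 = 2.878 s.
y = v_y0 t − ½ g t² = 57.51×2.878 − 5.000×2.878² = 124 m.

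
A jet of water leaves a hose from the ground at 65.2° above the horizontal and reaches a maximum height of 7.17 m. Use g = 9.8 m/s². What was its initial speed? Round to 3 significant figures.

13.1 m/s

At maximum height v_y = 0, so (v₀ sin θ)² = 2 g H.
v₀ sin 65.2° = √(2 × 9.8 × 7.17) = 11.85 m/s.
v₀ = 11.85 / sin 65.2° = 11.85 / 0.9078 = 13.1 m/s.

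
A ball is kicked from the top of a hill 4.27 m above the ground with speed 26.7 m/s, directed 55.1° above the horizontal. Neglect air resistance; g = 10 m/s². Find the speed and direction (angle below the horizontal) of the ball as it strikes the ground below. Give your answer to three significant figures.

28.3 m/s at 57.3° below the horizontal

v_x = 26.7 cos 55.1° = 15.28 m/s (constant).
|v_y| at impact = √((21.90)² + 2×10×4.27) = 23.77 m/s.
Speed = √(15.28² + 23.77²) = 28.3 m/s; angle = arctan(23.77/15.28) = 57.3° below horizontal.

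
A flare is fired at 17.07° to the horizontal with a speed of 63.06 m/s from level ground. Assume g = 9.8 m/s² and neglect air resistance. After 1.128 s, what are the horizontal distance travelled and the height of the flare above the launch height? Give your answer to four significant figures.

x = 68.00 m, y = 14.65 m

v_x = 63.06 cos 17.07° = 60.282 m/s; v_y0 = 63.06 sin 17.07° = 18.511 m/s.
x = v_x t = 60.282 × 1.128 = 68.00 m.
y = v_y0 t − ½ g t² = 18.511×1.128 − 4.900×1.128² = 14.65 m.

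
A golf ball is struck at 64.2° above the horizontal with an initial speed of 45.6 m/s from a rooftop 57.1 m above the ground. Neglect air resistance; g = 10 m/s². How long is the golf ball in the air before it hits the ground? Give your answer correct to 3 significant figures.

9.42 s

Vertical component: v_y = 45.6 sin 64.2° = 41.05 m/s.
Taking up as positive with launch at y = 57.1 m, landing at y = 0: 0 = 57.1 + 41.05 t − ½(10) t².
Solving 5.000 t² − 41.05 t − 57.1 = 0 gives t = [41.05 + √(41.05² + 4·5.000·57.1)] / 10.00 = 9.42 s.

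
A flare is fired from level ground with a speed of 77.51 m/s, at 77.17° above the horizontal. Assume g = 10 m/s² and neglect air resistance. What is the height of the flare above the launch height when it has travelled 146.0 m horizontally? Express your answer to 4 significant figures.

v_x = 77.51 cos 77.17° = 17.212 m/s, v_y0 = 77.51 sin 77.17° = 75.575 m/s.
Time to reach x = 146.0 m: t = x / v_x = 146.0 / 17.212 = 8.4825 s.
y = v_y0 t − ½ g t² = 75.575×8.4825 − 5.000×8.4825² = 281.3 m.

281.3 m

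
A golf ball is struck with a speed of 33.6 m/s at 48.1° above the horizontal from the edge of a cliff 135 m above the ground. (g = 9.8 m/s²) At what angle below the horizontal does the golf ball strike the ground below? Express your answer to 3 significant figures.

v_x = 33.6 cos 48.1° = 22.44 m/s.
At impact |v_y| = √(v_y0² + 2 g h) = √(25.01² + 2×9.8×135) = 57.20 m/s.
Angle below horizontal = arctan(|v_y| / v_x) = arctan(57.20 / 22.44) = 68.6°.

68.6°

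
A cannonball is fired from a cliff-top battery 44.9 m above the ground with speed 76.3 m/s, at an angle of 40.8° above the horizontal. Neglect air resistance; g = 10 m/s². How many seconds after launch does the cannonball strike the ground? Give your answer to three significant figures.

Vertical component: v_y = 76.3 sin 40.8° = 49.86 m/s.
Taking up as positive with launch at y = 44.9 m, landing at y = 0: 0 = 44.9 + 49.86 t − ½(10) t².
Solving 5.000 t² − 49.86 t − 44.9 = 0 gives t = [49.86 + √(49.86² + 4·5.000·44.9)] / 10.00 = 10.8 s.

10.8 s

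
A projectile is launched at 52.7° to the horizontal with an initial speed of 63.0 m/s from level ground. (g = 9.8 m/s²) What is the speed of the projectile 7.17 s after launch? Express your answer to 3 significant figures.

43.2 m/s

v_x = 63.0 cos 52.7° = 38.18 m/s (constant).
v_y(t) = 63.0 sin 52.7° − g t = 50.11 − 9.8 × 7.17 = -20.16 m/s.
Speed = √(v_x² + v_y²) = √(1458 + 406.4) = 43.2 m/s.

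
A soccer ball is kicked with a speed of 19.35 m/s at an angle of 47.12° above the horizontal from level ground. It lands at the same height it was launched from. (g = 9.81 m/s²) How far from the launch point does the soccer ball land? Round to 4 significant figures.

38.06 m

Components: v_x = 19.35 cos 47.12° = 13.167 m/s, v_y = 19.35 sin 47.12° = 14.179 m/s.
Time of flight (same landing height): t = 2 v_y / g = 2 × 14.179 / 9.81 = 2.8907 s.
Range: R = v_x · t = 13.167 × 2.8907 = 38.06 m.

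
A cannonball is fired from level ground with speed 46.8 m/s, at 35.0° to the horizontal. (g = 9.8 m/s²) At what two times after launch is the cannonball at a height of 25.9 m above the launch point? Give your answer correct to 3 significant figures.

1.25 s and 4.23 s

v_y0 = 46.8 sin 35.0° = 26.84 m/s.
Set y = v_y0 t − ½ g t² = 25.9: 4.900 t² − 26.84 t + 25.9 = 0.
t = [26.84 ± √(720.4 − 507.6)] / 9.8 = (26.84 ± 14.59) / 9.8, giving t = 1.25 s or t = 4.23 s.
So the cannonball is at 25.9 m at t = 1.25 s (rising) and t = 4.23 s (falling).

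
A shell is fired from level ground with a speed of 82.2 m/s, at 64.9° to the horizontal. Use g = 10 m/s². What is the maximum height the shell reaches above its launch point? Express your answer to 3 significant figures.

277 m

Vertical component of launch velocity: v_y = 82.2 sin 64.9° = 74.44 m/s.
At the highest point the vertical velocity is zero, so v_y² = 2 g h_max.
h_max = (74.44)² / (2 × 10) = 5541 / 20.00 = 277 m.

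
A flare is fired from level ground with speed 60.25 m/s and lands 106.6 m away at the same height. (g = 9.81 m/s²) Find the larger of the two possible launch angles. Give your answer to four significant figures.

Level-ground range: R = v₀² sin(2θ)/g ⇒ sin 2θ = R g / v₀² = 106.6×9.81/60.25² = 0.2881.
2θ = arcsin(0.2881) = 16.744° or 180° − 16.744° = 163.256°.
So θ = 8.372° or θ = 81.63°.

81.63°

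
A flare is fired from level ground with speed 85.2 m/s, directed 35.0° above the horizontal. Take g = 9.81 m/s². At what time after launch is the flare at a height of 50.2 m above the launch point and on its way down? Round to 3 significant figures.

8.80 s

v_y0 = 85.2 sin 35.0° = 48.87 m/s.
Set y = v_y0 t − ½ g t² = 50.2: 4.905 t² − 48.87 t + 50.2 = 0.
t = [48.87 ± √(2388 − 984.9)] / 9.81 = (48.87 ± 37.46) / 9.81, giving t = 1.16 s or t = 8.80 s.
On the way down corresponds to the larger root: t = 8.80 s.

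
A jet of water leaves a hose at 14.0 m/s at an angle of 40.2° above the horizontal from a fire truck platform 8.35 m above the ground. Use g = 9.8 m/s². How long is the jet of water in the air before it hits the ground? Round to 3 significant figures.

2.52 s

Vertical component: v_y = 14.0 sin 40.2° = 9.036 m/s.
Taking up as positive with launch at y = 8.35 m, landing at y = 0: 0 = 8.35 + 9.036 t − ½(9.8) t².
Solving 4.900 t² − 9.036 t − 8.35 = 0 gives t = [9.036 + √(9.036² + 4·4.900·8.35)] / 9.800 = 2.52 s.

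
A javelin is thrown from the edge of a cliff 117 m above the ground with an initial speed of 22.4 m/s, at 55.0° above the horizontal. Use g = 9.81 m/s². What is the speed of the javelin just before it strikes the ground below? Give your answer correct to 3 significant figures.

v_x = 22.4 cos 55.0° = 12.85 m/s is unchanged throughout.
For the vertical component, v_y² = v_y0² + 2 g h = (18.35)² + 2×9.81×117 = 2632, so |v_y| = 51.30 m/s.
Impact speed = √(v_x² + v_y²) = √(165.1 + 2632) = 52.9 m/s.

52.9 m/s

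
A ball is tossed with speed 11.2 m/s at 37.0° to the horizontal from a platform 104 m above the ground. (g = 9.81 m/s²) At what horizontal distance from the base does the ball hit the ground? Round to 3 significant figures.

Components: v_x = 11.2 cos 37.0° = 8.945 m/s, v_y = 11.2 sin 37.0° = 6.740 m/s.
Vertical: 0 = 104 + 6.740 t − ½(9.81) t² ⇒ 4.905 t² − 6.740 t − 104 = 0.
t = [6.740 + √(45.43 + 2040)] / 9.810 = 5.342 s.
Horizontal: R = v_x · t = 8.945 × 5.342 = 47.8 m.

47.8 m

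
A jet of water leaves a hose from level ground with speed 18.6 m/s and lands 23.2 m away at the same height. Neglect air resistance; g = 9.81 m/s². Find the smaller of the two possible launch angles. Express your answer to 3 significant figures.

20.6°

Level-ground range: R = v₀² sin(2θ)/g ⇒ sin 2θ = R g / v₀² = 23.2×9.81/18.6² = 0.6579.
2θ = arcsin(0.6579) = 41.14° or 180° − 41.14° = 138.86°.
So θ = 20.6° or θ = 69.4°.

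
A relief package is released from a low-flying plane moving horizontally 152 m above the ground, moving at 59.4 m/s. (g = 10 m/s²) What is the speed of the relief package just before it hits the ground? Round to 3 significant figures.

81.0 m/s

Fall time: t = √(2 × 152 / 10) = 5.514 s.
At impact: v_x = 59.4 m/s (unchanged), v_y = g t = 10 × 5.514 = 55.14 m/s.
Speed = √(v_x² + v_y²) = √(3528 + 3040) = 81.0 m/s.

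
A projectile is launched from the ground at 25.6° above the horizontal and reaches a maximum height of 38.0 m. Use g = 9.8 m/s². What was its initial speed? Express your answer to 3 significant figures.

At maximum height v_y = 0, so (v₀ sin θ)² = 2 g H.
v₀ sin 25.6° = √(2 × 9.8 × 38.0) = 27.29 m/s.
v₀ = 27.29 / sin 25.6° = 27.29 / 0.4321 = 63.2 m/s.

63.2 m/s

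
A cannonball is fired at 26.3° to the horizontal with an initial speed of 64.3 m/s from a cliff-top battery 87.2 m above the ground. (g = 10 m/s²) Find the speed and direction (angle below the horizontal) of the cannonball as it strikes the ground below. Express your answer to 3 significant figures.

76.7 m/s at 41.3° below the horizontal

v_x = 64.3 cos 26.3° = 57.64 m/s (constant).
|v_y| at impact = √((28.49)² + 2×10×87.2) = 50.55 m/s.
Speed = √(57.64² + 50.55²) = 76.7 m/s; angle = arctan(50.55/57.64) = 41.3° below horizontal.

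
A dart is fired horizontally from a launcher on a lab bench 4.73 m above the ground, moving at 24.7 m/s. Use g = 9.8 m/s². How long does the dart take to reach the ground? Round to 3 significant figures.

0.982 s

The horizontal speed doesn't affect the fall. With v_y0 = 0, h = ½ g t².
t = √(2 × 4.73 / 9.8) = √0.9653 = 0.982 s.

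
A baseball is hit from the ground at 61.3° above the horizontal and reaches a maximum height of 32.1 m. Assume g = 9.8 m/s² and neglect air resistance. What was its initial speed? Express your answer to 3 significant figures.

At maximum height v_y = 0, so (v₀ sin θ)² = 2 g H.
v₀ sin 61.3° = √(2 × 9.8 × 32.1) = 25.08 m/s.
v₀ = 25.08 / sin 61.3° = 25.08 / 0.8771 = 28.6 m/s.

28.6 m/s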